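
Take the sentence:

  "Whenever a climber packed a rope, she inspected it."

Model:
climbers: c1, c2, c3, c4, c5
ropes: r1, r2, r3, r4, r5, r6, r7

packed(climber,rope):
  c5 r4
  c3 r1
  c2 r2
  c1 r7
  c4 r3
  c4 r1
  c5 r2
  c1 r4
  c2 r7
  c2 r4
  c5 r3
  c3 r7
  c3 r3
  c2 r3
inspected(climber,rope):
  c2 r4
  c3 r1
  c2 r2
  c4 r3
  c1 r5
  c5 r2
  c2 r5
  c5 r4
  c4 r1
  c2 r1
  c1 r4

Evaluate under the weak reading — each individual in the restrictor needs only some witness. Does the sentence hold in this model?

"it" takes "a rope" as antecedent — a donkey pronoun bound across the clause boundary.
Weak reading: every climber c with some packed-rope has at least one packed-rope r such that inspected(c,r).
Per climber: c1:✓  c2:✓  c3:✓  c4:✓  c5:✓
Every climber in the restrictor has a witness.

True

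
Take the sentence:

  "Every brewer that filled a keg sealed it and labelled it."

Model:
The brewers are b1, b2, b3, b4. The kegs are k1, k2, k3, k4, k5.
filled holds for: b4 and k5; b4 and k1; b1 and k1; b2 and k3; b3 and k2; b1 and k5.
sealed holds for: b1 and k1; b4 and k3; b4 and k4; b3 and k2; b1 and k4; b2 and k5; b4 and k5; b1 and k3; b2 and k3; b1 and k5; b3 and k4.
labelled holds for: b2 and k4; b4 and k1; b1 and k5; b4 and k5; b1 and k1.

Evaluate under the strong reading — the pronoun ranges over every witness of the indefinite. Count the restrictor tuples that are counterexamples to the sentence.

"it" takes "a keg" as antecedent — a donkey pronoun bound across the clause boundary.
Strong reading: for every (b,k) with filled(b,k), sealed(b,k) ∧ labelled(b,k).
Restrictor pairs: (b1,k1) ✓  (b1,k5) ✓  (b2,k3) ✗  (b3,k2) ✗  (b4,k1) ✗  (b4,k5) ✓
Counterexamples (restrictor pairs failing the scope): 3.

3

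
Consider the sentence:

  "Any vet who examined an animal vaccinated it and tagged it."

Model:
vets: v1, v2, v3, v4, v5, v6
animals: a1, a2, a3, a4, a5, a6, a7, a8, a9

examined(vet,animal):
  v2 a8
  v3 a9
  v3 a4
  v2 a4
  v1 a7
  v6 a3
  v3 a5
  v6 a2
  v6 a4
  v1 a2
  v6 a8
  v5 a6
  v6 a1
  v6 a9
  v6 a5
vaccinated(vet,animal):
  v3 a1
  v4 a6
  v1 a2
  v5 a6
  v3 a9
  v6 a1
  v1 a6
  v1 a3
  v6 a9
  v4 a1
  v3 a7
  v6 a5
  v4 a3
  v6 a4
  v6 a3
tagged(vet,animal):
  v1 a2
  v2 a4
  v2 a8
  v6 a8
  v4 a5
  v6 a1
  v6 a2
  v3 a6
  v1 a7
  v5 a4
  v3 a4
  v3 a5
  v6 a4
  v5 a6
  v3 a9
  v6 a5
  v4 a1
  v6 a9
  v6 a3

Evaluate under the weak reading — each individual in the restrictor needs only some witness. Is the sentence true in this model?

False

"it" takes "an animal" as antecedent — a donkey pronoun bound across the clause boundary.
Weak reading: every vet v with some examined-animal has at least one examined-animal a such that vaccinated(v,a) ∧ tagged(v,a).
Per vet: v1:✓  v2:✗  v3:✓  v5:✓  v6:✓
v2 has no witness among its examined-animals.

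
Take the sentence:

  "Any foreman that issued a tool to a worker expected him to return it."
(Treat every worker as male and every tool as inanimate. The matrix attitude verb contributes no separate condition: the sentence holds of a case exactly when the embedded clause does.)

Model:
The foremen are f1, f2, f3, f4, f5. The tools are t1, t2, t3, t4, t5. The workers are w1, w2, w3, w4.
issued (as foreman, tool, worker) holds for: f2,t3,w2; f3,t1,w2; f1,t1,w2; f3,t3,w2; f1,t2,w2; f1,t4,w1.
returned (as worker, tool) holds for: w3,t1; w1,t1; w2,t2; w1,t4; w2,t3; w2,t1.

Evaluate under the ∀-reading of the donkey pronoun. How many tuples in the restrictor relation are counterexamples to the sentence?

"him" takes "a worker" as antecedent and "it" takes "a tool"; both are donkey pronouns co-varying with the restrictor.
Strong reading: for every (f,t,w) with issued(f,t,w), returned(w,t).
Restrictor triples: (f1,t1,w2)→returned(w2,t1) ✓  (f1,t2,w2)→returned(w2,t2) ✓  (f1,t4,w1)→returned(w1,t4) ✓  (f2,t3,w2)→returned(w2,t3) ✓  (f3,t1,w2)→returned(w2,t1) ✓  (f3,t3,w2)→returned(w2,t3) ✓
Counterexamples (restrictor triples failing the scope): 0.

0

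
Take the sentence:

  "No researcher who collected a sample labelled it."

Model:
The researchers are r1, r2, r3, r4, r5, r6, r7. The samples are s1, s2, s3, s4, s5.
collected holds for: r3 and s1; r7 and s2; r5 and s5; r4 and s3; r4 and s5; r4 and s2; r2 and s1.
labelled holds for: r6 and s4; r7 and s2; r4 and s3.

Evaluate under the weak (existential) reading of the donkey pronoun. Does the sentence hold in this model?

"it" takes "a sample" as antecedent — a donkey pronoun bound across the clause boundary.
Truth condition: for no (r,s) with collected(r,s) does labelled(r,s) hold.
Restrictor pairs — does the scope hold? (r2,s1):fails  (r3,s1):fails  (r4,s2):fails  (r4,s3):holds  (r4,s5):fails  (r5,s5):fails  (r7,s2):holds
Scope holds for 2 pair(s), so the sentence is false.

False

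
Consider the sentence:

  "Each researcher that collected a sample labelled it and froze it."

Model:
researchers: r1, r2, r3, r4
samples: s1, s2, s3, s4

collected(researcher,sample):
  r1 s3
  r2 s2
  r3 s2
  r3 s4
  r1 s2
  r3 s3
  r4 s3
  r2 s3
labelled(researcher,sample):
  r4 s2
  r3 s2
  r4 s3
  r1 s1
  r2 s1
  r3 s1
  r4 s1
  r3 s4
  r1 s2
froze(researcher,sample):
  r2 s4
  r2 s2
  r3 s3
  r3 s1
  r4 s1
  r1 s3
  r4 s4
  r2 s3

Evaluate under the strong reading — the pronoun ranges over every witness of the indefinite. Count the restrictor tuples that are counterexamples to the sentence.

8

"it" takes "a sample" as antecedent — a donkey pronoun bound across the clause boundary.
Strong reading: for every (r,s) with collected(r,s), labelled(r,s) ∧ froze(r,s).
Restrictor pairs: (r1,s2) ✗  (r1,s3) ✗  (r2,s2) ✗  (r2,s3) ✗  (r3,s2) ✗  (r3,s3) ✗  (r3,s4) ✗  (r4,s3) ✗
Counterexamples (restrictor pairs failing the scope): 8.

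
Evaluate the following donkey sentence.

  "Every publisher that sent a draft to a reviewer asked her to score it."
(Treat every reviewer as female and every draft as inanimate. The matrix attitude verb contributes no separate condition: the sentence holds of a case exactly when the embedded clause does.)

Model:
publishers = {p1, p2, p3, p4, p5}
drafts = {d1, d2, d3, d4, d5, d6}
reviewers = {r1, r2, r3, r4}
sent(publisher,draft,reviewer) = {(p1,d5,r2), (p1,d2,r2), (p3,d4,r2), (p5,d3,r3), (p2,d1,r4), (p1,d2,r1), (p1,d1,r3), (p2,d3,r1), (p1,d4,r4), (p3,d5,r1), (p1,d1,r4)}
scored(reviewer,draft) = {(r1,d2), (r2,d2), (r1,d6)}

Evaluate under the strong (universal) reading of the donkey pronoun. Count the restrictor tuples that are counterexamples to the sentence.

"her" takes "a reviewer" as antecedent and "it" takes "a draft"; both are donkey pronouns co-varying with the restrictor.
Strong reading: for every (p,d,r) with sent(p,d,r), scored(r,d).
Restrictor triples: (p1,d1,r3)→scored(r3,d1) ✗  (p1,d1,r4)→scored(r4,d1) ✗  (p1,d2,r1)→scored(r1,d2) ✓  (p1,d2,r2)→scored(r2,d2) ✓  (p1,d4,r4)→scored(r4,d4) ✗  (p1,d5,r2)→scored(r2,d5) ✗  (p2,d1,r4)→scored(r4,d1) ✗  (p2,d3,r1)→scored(r1,d3) ✗  (p3,d4,r2)→scored(r2,d4) ✗  (p3,d5,r1)→scored(r1,d5) ✗  (p5,d3,r3)→scored(r3,d3) ✗
Counterexamples (restrictor triples failing the scope): 9.

9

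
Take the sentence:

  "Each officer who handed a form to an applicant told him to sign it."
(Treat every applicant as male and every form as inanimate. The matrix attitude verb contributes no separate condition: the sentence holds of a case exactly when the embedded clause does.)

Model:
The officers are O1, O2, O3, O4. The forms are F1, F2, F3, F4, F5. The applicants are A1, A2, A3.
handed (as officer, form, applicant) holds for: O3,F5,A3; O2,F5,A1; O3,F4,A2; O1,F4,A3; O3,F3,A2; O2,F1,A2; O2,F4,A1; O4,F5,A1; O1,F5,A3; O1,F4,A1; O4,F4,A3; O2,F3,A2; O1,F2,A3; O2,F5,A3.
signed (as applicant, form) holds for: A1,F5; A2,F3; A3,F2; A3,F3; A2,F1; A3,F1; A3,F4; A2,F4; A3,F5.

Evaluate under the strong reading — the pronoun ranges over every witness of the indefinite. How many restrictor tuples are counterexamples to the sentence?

"him" takes "an applicant" as antecedent and "it" takes "a form"; both are donkey pronouns co-varying with the restrictor.
Strong reading: for every (o,f,a) with handed(o,f,a), signed(a,f).
Restrictor triples: (O1,F2,A3)→signed(A3,F2) ✓  (O1,F4,A1)→signed(A1,F4) ✗  (O1,F4,A3)→signed(A3,F4) ✓  (O1,F5,A3)→signed(A3,F5) ✓  (O2,F1,A2)→signed(A2,F1) ✓  (O2,F3,A2)→signed(A2,F3) ✓  (O2,F4,A1)→signed(A1,F4) ✗  (O2,F5,A1)→signed(A1,F5) ✓  (O2,F5,A3)→signed(A3,F5) ✓  (O3,F3,A2)→signed(A2,F3) ✓  (O3,F4,A2)→signed(A2,F4) ✓  (O3,F5,A3)→signed(A3,F5) ✓  (O4,F4,A3)→signed(A3,F4) ✓  (O4,F5,A1)→signed(A1,F5) ✓
Counterexamples (restrictor triples failing the scope): 2.

2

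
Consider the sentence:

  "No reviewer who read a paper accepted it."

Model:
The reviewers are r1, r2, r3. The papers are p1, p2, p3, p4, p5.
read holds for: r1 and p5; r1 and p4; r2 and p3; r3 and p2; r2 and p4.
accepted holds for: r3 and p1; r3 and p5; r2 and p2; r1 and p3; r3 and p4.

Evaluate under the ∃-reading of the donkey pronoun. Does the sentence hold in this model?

"it" takes "a paper" as antecedent — a donkey pronoun bound across the clause boundary.
Truth condition: for no (r,p) with read(r,p) does accepted(r,p) hold.
Restrictor pairs — does the scope hold? (r1,p4):fails  (r1,p5):fails  (r2,p3):fails  (r2,p4):fails  (r3,p2):fails
Scope holds for no restrictor pair, so the sentence is true.

True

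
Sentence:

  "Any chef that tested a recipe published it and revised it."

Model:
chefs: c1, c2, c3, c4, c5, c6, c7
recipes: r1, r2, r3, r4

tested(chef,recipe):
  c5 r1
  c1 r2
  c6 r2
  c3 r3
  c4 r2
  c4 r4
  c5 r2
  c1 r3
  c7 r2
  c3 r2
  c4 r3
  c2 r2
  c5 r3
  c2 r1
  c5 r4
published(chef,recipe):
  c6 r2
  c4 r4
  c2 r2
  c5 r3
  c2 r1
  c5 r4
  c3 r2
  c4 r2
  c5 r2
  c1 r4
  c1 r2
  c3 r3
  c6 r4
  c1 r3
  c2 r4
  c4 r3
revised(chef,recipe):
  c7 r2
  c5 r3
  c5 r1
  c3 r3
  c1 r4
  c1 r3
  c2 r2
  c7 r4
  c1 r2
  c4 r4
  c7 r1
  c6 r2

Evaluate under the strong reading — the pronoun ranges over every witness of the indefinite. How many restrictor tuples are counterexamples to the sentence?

8

"it" takes "a recipe" as antecedent — a donkey pronoun bound across the clause boundary.
Strong reading: for every (c,r) with tested(c,r), published(c,r) ∧ revised(c,r).
Restrictor pairs: (c1,r2) ✓  (c1,r3) ✓  (c2,r1) ✗  (c2,r2) ✓  (c3,r2) ✗  (c3,r3) ✓  (c4,r2) ✗  (c4,r3) ✗  (c4,r4) ✓  (c5,r1) ✗  (c5,r2) ✗  (c5,r3) ✓  (c5,r4) ✗  (c6,r2) ✓  (c7,r2) ✗
Counterexamples (restrictor pairs failing the scope): 8.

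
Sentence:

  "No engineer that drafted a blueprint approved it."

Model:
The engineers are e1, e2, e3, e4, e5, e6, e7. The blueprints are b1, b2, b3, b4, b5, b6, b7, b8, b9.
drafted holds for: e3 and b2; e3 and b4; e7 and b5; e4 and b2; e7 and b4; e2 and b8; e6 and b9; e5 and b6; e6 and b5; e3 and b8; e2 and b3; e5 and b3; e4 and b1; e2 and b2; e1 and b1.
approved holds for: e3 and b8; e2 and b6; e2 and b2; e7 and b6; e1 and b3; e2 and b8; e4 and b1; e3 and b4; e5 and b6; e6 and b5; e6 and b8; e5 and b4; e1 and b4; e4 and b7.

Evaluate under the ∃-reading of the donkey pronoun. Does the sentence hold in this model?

"it" takes "a blueprint" as antecedent — a donkey pronoun bound across the clause boundary.
Truth condition: for no (e,b) with drafted(e,b) does approved(e,b) hold.
Restrictor pairs — does the scope hold? (e1,b1):fails  (e2,b2):holds  (e2,b3):fails  (e2,b8):holds  (e3,b2):fails  (e3,b4):holds  (e3,b8):holds  (e4,b1):holds  (e4,b2):fails  (e5,b3):fails  (e5,b6):holds  (e6,b5):holds  (e6,b9):fails  (e7,b4):fails  (e7,b5):fails
Scope holds for 7 pair(s), so the sentence is false.

False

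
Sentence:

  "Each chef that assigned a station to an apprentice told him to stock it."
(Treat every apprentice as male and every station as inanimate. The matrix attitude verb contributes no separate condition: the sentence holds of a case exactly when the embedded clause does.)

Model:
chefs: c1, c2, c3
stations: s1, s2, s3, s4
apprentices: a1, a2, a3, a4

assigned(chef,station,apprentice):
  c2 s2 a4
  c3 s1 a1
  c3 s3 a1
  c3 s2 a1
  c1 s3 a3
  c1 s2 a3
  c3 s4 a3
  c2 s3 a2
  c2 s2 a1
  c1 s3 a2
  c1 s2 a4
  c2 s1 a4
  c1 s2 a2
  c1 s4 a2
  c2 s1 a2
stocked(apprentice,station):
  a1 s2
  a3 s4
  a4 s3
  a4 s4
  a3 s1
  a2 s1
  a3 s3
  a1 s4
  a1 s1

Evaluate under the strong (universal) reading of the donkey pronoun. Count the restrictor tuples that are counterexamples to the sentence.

9

"him" takes "an apprentice" as antecedent and "it" takes "a station"; both are donkey pronouns co-varying with the restrictor.
Strong reading: for every (c,s,a) with assigned(c,s,a), stocked(a,s).
Restrictor triples: (c1,s2,a2)→stocked(a2,s2) ✗  (c1,s2,a3)→stocked(a3,s2) ✗  (c1,s2,a4)→stocked(a4,s2) ✗  (c1,s3,a2)→stocked(a2,s3) ✗  (c1,s3,a3)→stocked(a3,s3) ✓  (c1,s4,a2)→stocked(a2,s4) ✗  (c2,s1,a2)→stocked(a2,s1) ✓  (c2,s1,a4)→stocked(a4,s1) ✗  (c2,s2,a1)→stocked(a1,s2) ✓  (c2,s2,a4)→stocked(a4,s2) ✗  (c2,s3,a2)→stocked(a2,s3) ✗  (c3,s1,a1)→stocked(a1,s1) ✓  (c3,s2,a1)→stocked(a1,s2) ✓  (c3,s3,a1)→stocked(a1,s3) ✗  (c3,s4,a3)→stocked(a3,s4) ✓
Counterexamples (restrictor triples failing the scope): 9.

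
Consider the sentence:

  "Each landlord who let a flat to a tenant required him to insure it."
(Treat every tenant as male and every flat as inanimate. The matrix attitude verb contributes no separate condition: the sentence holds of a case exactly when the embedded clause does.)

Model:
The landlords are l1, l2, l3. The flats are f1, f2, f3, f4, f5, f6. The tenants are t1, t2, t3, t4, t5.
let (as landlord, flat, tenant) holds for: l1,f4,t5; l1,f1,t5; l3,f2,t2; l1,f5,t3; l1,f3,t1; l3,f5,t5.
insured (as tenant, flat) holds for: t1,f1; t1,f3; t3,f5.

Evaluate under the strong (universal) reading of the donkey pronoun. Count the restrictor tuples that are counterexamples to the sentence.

4

"him" takes "a tenant" as antecedent and "it" takes "a flat"; both are donkey pronouns co-varying with the restrictor.
Strong reading: for every (l,f,t) with let(l,f,t), insured(t,f).
Restrictor triples: (l1,f1,t5)→insured(t5,f1) ✗  (l1,f3,t1)→insured(t1,f3) ✓  (l1,f4,t5)→insured(t5,f4) ✗  (l1,f5,t3)→insured(t3,f5) ✓  (l3,f2,t2)→insured(t2,f2) ✗  (l3,f5,t5)→insured(t5,f5) ✗
Counterexamples (restrictor triples failing the scope): 4.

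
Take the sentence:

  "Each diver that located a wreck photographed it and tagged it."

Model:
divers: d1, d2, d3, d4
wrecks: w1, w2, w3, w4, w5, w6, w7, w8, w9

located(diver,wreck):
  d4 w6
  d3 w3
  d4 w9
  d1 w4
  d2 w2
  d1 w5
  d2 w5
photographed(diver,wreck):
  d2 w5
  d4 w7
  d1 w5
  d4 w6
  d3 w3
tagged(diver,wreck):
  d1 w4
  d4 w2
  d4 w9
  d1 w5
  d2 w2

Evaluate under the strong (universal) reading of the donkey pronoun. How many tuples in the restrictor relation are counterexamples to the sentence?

6

"it" takes "a wreck" as antecedent — a donkey pronoun bound across the clause boundary.
Strong reading: for every (d,w) with located(d,w), photographed(d,w) ∧ tagged(d,w).
Restrictor pairs: (d1,w4) ✗  (d1,w5) ✓  (d2,w2) ✗  (d2,w5) ✗  (d3,w3) ✗  (d4,w6) ✗  (d4,w9) ✗
Counterexamples (restrictor pairs failing the scope): 6.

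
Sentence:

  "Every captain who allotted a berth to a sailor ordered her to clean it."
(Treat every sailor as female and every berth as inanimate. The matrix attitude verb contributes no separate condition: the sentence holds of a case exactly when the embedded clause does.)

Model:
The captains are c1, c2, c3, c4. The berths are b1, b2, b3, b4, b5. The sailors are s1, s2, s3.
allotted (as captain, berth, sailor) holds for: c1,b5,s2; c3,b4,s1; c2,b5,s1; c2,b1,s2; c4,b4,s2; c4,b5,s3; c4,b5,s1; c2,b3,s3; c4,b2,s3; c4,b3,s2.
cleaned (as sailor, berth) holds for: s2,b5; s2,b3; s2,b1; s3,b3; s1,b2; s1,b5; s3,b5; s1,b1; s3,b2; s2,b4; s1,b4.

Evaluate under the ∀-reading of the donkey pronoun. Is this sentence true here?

True

"her" takes "a sailor" as antecedent and "it" takes "a berth"; both are donkey pronouns co-varying with the restrictor.
Strong reading: for every (c,b,s) with allotted(c,b,s), cleaned(s,b).
Restrictor triples: (c1,b5,s2)→cleaned(s2,b5) ✓  (c2,b1,s2)→cleaned(s2,b1) ✓  (c2,b3,s3)→cleaned(s3,b3) ✓  (c2,b5,s1)→cleaned(s1,b5) ✓  (c3,b4,s1)→cleaned(s1,b4) ✓  (c4,b2,s3)→cleaned(s3,b2) ✓  (c4,b3,s2)→cleaned(s2,b3) ✓  (c4,b4,s2)→cleaned(s2,b4) ✓  (c4,b5,s1)→cleaned(s1,b5) ✓  (c4,b5,s3)→cleaned(s3,b5) ✓
Every restrictor triple satisfies the scope.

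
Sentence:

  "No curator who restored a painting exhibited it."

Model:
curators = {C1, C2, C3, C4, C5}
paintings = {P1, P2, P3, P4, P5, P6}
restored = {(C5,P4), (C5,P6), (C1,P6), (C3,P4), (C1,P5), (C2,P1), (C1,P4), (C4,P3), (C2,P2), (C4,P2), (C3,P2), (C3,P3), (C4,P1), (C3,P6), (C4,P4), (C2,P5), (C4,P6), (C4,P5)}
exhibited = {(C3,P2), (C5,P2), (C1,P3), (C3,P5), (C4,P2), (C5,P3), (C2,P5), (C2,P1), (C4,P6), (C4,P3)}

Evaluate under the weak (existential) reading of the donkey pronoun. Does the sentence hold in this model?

"it" takes "a painting" as antecedent — a donkey pronoun bound across the clause boundary.
Truth condition: for no (c,p) with restored(c,p) does exhibited(c,p) hold.
Restrictor pairs — does the scope hold? (C1,P4):fails  (C1,P5):fails  (C1,P6):fails  (C2,P1):holds  (C2,P2):fails  (C2,P5):holds  (C3,P2):holds  (C3,P3):fails  (C3,P4):fails  (C3,P6):fails  (C4,P1):fails  (C4,P2):holds  (C4,P3):holds  (C4,P4):fails  (C4,P5):fails  (C4,P6):holds  (C5,P4):fails  (C5,P6):fails
Scope holds for 6 pair(s), so the sentence is false.

False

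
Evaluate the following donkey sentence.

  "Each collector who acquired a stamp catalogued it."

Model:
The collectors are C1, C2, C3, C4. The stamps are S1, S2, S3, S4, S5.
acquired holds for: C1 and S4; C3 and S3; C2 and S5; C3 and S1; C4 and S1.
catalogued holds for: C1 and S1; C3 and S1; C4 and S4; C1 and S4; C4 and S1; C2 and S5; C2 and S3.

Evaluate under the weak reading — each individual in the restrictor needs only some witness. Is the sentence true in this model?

"it" takes "a stamp" as antecedent — a donkey pronoun bound across the clause boundary.
Weak reading: every collector c with some acquired-stamp has at least one acquired-stamp s such that catalogued(c,s).
Per collector: C1:✓  C2:✓  C3:✓  C4:✓
Every collector in the restrictor has a witness.

True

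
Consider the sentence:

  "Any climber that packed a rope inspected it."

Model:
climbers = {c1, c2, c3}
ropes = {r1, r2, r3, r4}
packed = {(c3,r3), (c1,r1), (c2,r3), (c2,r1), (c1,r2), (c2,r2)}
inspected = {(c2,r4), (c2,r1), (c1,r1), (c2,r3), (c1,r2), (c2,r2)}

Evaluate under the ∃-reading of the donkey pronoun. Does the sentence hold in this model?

"it" takes "a rope" as antecedent — a donkey pronoun bound across the clause boundary.
Weak reading: every climber c with some packed-rope has at least one packed-rope r such that inspected(c,r).
Per climber: c1:✓  c2:✓  c3:✗
c3 has no witness among its packed-ropes.

False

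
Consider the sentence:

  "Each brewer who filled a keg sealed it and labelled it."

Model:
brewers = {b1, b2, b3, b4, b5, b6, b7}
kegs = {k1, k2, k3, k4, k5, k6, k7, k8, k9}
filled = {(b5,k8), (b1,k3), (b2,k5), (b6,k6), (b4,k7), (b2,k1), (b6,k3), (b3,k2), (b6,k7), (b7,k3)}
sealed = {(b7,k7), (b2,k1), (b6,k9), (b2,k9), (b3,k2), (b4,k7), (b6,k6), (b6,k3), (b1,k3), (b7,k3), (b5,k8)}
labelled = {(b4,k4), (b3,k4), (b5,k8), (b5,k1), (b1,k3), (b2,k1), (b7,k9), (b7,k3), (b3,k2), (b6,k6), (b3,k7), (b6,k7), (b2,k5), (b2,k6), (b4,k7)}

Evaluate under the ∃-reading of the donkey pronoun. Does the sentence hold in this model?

True

"it" takes "a keg" as antecedent — a donkey pronoun bound across the clause boundary.
Weak reading: every brewer b with some filled-keg has at least one filled-keg k such that sealed(b,k) ∧ labelled(b,k).
Per brewer: b1:✓  b2:✓  b3:✓  b4:✓  b5:✓  b6:✓  b7:✓
Every brewer in the restrictor has a witness.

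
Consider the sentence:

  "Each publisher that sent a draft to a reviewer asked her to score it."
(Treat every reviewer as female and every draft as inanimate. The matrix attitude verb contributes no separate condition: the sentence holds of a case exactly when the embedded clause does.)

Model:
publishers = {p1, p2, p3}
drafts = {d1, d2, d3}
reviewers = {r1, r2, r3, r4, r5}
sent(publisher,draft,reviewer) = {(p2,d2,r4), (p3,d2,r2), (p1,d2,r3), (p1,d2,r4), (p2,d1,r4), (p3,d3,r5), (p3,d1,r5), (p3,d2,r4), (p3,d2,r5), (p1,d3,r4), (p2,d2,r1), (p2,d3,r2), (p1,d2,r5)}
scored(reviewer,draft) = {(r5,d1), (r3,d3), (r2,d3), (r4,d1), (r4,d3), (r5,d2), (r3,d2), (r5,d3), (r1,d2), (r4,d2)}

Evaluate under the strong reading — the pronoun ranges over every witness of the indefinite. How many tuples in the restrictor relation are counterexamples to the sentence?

"her" takes "a reviewer" as antecedent and "it" takes "a draft"; both are donkey pronouns co-varying with the restrictor.
Strong reading: for every (p,d,r) with sent(p,d,r), scored(r,d).
Restrictor triples: (p1,d2,r3)→scored(r3,d2) ✓  (p1,d2,r4)→scored(r4,d2) ✓  (p1,d2,r5)→scored(r5,d2) ✓  (p1,d3,r4)→scored(r4,d3) ✓  (p2,d1,r4)→scored(r4,d1) ✓  (p2,d2,r1)→scored(r1,d2) ✓  (p2,d2,r4)→scored(r4,d2) ✓  (p2,d3,r2)→scored(r2,d3) ✓  (p3,d1,r5)→scored(r5,d1) ✓  (p3,d2,r2)→scored(r2,d2) ✗  (p3,d2,r4)→scored(r4,d2) ✓  (p3,d2,r5)→scored(r5,d2) ✓  (p3,d3,r5)→scored(r5,d3) ✓
Counterexamples (restrictor triples failing the scope): 1.

1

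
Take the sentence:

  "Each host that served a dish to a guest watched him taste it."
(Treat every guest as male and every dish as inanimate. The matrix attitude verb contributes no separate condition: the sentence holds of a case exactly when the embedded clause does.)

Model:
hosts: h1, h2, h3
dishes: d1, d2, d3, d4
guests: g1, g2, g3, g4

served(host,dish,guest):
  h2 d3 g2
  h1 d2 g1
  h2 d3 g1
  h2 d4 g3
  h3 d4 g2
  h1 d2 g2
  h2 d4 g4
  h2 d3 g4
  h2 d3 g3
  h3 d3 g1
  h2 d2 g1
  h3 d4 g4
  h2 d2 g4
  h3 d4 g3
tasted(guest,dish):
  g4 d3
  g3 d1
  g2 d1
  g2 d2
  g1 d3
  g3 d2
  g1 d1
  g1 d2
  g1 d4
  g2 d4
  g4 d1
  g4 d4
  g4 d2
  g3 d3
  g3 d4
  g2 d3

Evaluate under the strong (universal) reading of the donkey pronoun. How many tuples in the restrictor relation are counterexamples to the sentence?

0

"him" takes "a guest" as antecedent and "it" takes "a dish"; both are donkey pronouns co-varying with the restrictor.
Strong reading: for every (h,d,g) with served(h,d,g), tasted(g,d).
Restrictor triples: (h1,d2,g1)→tasted(g1,d2) ✓  (h1,d2,g2)→tasted(g2,d2) ✓  (h2,d2,g1)→tasted(g1,d2) ✓  (h2,d2,g4)→tasted(g4,d2) ✓  (h2,d3,g1)→tasted(g1,d3) ✓  (h2,d3,g2)→tasted(g2,d3) ✓  (h2,d3,g3)→tasted(g3,d3) ✓  (h2,d3,g4)→tasted(g4,d3) ✓  (h2,d4,g3)→tasted(g3,d4) ✓  (h2,d4,g4)→tasted(g4,d4) ✓  (h3,d3,g1)→tasted(g1,d3) ✓  (h3,d4,g2)→tasted(g2,d4) ✓  (h3,d4,g3)→tasted(g3,d4) ✓  (h3,d4,g4)→tasted(g4,d4) ✓
Counterexamples (restrictor triples failing the scope): 0.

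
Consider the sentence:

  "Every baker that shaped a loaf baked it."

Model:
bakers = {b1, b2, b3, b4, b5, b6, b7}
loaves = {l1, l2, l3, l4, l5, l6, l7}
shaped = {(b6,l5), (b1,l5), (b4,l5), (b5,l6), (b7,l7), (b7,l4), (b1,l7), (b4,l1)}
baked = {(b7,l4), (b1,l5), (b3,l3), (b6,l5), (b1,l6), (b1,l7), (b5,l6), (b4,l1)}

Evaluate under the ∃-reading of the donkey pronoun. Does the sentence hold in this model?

"it" takes "a loaf" as antecedent — a donkey pronoun bound across the clause boundary.
Weak reading: every baker b with some shaped-loaf has at least one shaped-loaf l such that baked(b,l).
Per baker: b1:✓  b4:✓  b5:✓  b6:✓  b7:✓
Every baker in the restrictor has a witness.

True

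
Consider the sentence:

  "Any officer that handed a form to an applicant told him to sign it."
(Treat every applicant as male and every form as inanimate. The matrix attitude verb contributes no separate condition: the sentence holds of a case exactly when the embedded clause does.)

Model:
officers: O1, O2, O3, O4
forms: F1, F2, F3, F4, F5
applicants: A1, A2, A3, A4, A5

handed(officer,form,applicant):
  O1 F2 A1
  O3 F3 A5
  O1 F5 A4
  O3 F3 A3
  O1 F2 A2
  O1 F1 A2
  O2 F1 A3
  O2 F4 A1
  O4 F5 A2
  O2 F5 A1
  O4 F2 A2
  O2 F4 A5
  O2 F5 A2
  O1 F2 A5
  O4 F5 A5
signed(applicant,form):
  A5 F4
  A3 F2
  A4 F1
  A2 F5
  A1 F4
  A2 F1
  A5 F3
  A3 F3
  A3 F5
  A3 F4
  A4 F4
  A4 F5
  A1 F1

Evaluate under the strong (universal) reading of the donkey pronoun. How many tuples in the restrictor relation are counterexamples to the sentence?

"him" takes "an applicant" as antecedent and "it" takes "a form"; both are donkey pronouns co-varying with the restrictor.
Strong reading: for every (o,f,a) with handed(o,f,a), signed(a,f).
Restrictor triples: (O1,F1,A2)→signed(A2,F1) ✓  (O1,F2,A1)→signed(A1,F2) ✗  (O1,F2,A2)→signed(A2,F2) ✗  (O1,F2,A5)→signed(A5,F2) ✗  (O1,F5,A4)→signed(A4,F5) ✓  (O2,F1,A3)→signed(A3,F1) ✗  (O2,F4,A1)→signed(A1,F4) ✓  (O2,F4,A5)→signed(A5,F4) ✓  (O2,F5,A1)→signed(A1,F5) ✗  (O2,F5,A2)→signed(A2,F5) ✓  (O3,F3,A3)→signed(A3,F3) ✓  (O3,F3,A5)→signed(A5,F3) ✓  (O4,F2,A2)→signed(A2,F2) ✗  (O4,F5,A2)→signed(A2,F5) ✓  (O4,F5,A5)→signed(A5,F5) ✗
Counterexamples (restrictor triples failing the scope): 7.

7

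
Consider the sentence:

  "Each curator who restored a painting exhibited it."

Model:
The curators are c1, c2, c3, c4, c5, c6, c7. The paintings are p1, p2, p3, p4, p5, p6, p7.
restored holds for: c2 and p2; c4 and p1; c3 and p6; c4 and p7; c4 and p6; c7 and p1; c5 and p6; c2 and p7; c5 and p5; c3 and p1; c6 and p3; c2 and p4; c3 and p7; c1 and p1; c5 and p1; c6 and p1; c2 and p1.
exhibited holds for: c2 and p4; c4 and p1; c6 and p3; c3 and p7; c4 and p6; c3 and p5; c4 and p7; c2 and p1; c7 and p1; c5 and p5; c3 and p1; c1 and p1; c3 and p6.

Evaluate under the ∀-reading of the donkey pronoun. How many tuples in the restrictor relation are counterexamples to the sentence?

5

"it" takes "a painting" as antecedent — a donkey pronoun bound across the clause boundary.
Strong reading: for every (c,p) with restored(c,p), exhibited(c,p).
Restrictor pairs: (c1,p1) ✓  (c2,p1) ✓  (c2,p2) ✗  (c2,p4) ✓  (c2,p7) ✗  (c3,p1) ✓  (c3,p6) ✓  (c3,p7) ✓  (c4,p1) ✓  (c4,p6) ✓  (c4,p7) ✓  (c5,p1) ✗  (c5,p5) ✓  (c5,p6) ✗  (c6,p1) ✗  (c6,p3) ✓  (c7,p1) ✓
Counterexamples (restrictor pairs failing the scope): 5.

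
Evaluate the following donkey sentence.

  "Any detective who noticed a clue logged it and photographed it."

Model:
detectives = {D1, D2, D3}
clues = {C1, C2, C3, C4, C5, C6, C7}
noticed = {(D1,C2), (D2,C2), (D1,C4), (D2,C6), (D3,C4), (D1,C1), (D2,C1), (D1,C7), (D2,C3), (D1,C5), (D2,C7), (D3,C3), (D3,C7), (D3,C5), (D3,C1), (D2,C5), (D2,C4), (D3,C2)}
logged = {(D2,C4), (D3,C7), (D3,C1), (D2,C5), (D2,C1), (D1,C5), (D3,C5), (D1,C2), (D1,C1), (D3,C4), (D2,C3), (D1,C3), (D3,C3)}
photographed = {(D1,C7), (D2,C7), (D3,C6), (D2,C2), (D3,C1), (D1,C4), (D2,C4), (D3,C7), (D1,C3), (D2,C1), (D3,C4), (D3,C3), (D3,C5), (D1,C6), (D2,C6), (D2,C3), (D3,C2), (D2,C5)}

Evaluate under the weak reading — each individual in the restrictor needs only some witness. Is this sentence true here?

False

"it" takes "a clue" as antecedent — a donkey pronoun bound across the clause boundary.
Weak reading: every detective d with some noticed-clue has at least one noticed-clue c such that logged(d,c) ∧ photographed(d,c).
Per detective: D1:✗  D2:✓  D3:✓
D1 has no witness among its noticed-clues.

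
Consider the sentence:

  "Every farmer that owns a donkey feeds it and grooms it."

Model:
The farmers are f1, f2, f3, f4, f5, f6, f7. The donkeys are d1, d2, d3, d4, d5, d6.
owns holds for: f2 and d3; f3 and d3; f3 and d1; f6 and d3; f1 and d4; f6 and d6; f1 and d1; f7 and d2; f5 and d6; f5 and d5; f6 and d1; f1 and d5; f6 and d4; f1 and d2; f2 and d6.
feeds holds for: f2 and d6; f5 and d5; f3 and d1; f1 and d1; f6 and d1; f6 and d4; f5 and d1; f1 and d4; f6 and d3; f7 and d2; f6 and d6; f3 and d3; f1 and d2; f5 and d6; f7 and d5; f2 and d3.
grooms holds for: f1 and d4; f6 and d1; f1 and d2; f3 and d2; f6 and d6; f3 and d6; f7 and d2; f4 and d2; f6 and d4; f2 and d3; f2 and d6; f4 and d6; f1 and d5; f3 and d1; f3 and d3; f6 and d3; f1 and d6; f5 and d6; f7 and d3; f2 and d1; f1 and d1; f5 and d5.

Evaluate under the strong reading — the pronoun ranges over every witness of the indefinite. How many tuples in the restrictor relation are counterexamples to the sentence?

"it" takes "a donkey" as antecedent — a donkey pronoun bound across the clause boundary.
Strong reading: for every (f,d) with owns(f,d), feeds(f,d) ∧ grooms(f,d).
Restrictor pairs: (f1,d1) ✓  (f1,d2) ✓  (f1,d4) ✓  (f1,d5) ✗  (f2,d3) ✓  (f2,d6) ✓  (f3,d1) ✓  (f3,d3) ✓  (f5,d5) ✓  (f5,d6) ✓  (f6,d1) ✓  (f6,d3) ✓  (f6,d4) ✓  (f6,d6) ✓  (f7,d2) ✓
Counterexamples (restrictor pairs failing the scope): 1.

1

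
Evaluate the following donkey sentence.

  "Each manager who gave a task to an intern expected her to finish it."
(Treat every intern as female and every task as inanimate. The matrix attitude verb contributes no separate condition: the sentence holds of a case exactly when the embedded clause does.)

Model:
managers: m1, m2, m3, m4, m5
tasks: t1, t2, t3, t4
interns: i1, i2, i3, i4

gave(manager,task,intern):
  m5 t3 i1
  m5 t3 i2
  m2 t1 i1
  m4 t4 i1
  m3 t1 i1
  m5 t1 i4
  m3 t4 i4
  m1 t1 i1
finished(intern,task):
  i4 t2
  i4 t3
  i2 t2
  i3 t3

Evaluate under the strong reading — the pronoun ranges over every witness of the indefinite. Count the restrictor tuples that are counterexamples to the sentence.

"her" takes "an intern" as antecedent and "it" takes "a task"; both are donkey pronouns co-varying with the restrictor.
Strong reading: for every (m,t,i) with gave(m,t,i), finished(i,t).
Restrictor triples: (m1,t1,i1)→finished(i1,t1) ✗  (m2,t1,i1)→finished(i1,t1) ✗  (m3,t1,i1)→finished(i1,t1) ✗  (m3,t4,i4)→finished(i4,t4) ✗  (m4,t4,i1)→finished(i1,t4) ✗  (m5,t1,i4)→finished(i4,t1) ✗  (m5,t3,i1)→finished(i1,t3) ✗  (m5,t3,i2)→finished(i2,t3) ✗
Counterexamples (restrictor triples failing the scope): 8.

8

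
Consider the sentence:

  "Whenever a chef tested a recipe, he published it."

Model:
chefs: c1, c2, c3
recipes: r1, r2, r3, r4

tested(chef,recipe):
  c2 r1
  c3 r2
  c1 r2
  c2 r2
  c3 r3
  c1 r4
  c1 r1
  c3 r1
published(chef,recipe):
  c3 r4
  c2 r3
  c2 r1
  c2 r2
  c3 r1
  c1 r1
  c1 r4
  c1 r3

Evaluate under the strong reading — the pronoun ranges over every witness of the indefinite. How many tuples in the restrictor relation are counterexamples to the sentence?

"it" takes "a recipe" as antecedent — a donkey pronoun bound across the clause boundary.
Strong reading: for every (c,r) with tested(c,r), published(c,r).
Restrictor pairs: (c1,r1) ✓  (c1,r2) ✗  (c1,r4) ✓  (c2,r1) ✓  (c2,r2) ✓  (c3,r1) ✓  (c3,r2) ✗  (c3,r3) ✗
Counterexamples (restrictor pairs failing the scope): 3.

3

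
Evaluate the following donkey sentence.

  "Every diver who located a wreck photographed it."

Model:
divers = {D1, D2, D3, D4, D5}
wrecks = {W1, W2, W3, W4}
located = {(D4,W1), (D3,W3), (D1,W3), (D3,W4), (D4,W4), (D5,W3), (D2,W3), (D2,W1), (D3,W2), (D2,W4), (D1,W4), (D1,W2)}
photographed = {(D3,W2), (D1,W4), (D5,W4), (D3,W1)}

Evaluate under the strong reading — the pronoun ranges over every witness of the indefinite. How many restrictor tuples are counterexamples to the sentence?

10

"it" takes "a wreck" as antecedent — a donkey pronoun bound across the clause boundary.
Strong reading: for every (d,w) with located(d,w), photographed(d,w).
Restrictor pairs: (D1,W2) ✗  (D1,W3) ✗  (D1,W4) ✓  (D2,W1) ✗  (D2,W3) ✗  (D2,W4) ✗  (D3,W2) ✓  (D3,W3) ✗  (D3,W4) ✗  (D4,W1) ✗  (D4,W4) ✗  (D5,W3) ✗
Counterexamples (restrictor pairs failing the scope): 10.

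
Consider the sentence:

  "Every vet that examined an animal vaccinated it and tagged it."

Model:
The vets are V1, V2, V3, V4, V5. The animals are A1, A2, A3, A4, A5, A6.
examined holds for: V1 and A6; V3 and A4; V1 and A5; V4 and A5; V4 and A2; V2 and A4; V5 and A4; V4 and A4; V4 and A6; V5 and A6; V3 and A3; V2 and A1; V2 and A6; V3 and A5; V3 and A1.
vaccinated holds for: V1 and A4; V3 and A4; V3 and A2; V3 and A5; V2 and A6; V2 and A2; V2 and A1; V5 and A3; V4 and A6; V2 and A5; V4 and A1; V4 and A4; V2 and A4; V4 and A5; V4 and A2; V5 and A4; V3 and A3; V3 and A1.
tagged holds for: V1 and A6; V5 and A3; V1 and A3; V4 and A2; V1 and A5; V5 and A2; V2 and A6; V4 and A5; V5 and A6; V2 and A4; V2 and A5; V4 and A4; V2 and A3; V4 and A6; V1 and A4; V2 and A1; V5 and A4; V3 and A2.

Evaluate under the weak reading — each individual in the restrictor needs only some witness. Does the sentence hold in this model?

False

"it" takes "an animal" as antecedent — a donkey pronoun bound across the clause boundary.
Weak reading: every vet v with some examined-animal has at least one examined-animal a such that vaccinated(v,a) ∧ tagged(v,a).
Per vet: V1:✗  V2:✓  V3:✗  V4:✓  V5:✓
V1 has no witness among its examined-animals.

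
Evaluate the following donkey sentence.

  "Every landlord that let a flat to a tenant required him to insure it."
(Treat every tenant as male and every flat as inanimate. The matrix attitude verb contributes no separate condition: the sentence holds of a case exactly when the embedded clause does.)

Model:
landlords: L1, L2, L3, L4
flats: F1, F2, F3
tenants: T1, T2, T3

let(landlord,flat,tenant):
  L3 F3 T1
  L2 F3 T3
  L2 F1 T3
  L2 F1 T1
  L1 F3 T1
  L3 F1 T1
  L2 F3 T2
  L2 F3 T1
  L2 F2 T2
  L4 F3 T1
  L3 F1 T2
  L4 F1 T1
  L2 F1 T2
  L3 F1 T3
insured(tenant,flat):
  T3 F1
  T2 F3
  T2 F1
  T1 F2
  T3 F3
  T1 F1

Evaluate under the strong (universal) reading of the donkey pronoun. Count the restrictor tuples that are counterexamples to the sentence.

"him" takes "a tenant" as antecedent and "it" takes "a flat"; both are donkey pronouns co-varying with the restrictor.
Strong reading: for every (l,f,t) with let(l,f,t), insured(t,f).
Restrictor triples: (L1,F3,T1)→insured(T1,F3) ✗  (L2,F1,T1)→insured(T1,F1) ✓  (L2,F1,T2)→insured(T2,F1) ✓  (L2,F1,T3)→insured(T3,F1) ✓  (L2,F2,T2)→insured(T2,F2) ✗  (L2,F3,T1)→insured(T1,F3) ✗  (L2,F3,T2)→insured(T2,F3) ✓  (L2,F3,T3)→insured(T3,F3) ✓  (L3,F1,T1)→insured(T1,F1) ✓  (L3,F1,T2)→insured(T2,F1) ✓  (L3,F1,T3)→insured(T3,F1) ✓  (L3,F3,T1)→insured(T1,F3) ✗  (L4,F1,T1)→insured(T1,F1) ✓  (L4,F3,T1)→insured(T1,F3) ✗
Counterexamples (restrictor triples failing the scope): 5.

5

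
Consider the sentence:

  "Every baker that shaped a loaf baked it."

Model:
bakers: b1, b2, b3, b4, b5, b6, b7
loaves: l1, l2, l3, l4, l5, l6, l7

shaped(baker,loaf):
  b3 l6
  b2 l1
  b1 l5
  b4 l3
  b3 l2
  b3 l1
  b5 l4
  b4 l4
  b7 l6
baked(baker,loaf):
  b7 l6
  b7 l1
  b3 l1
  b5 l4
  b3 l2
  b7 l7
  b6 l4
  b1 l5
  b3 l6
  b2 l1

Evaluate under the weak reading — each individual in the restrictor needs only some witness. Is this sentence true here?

False

"it" takes "a loaf" as antecedent — a donkey pronoun bound across the clause boundary.
Weak reading: every baker b with some shaped-loaf has at least one shaped-loaf l such that baked(b,l).
Per baker: b1:✓  b2:✓  b3:✓  b4:✗  b5:✓  b7:✓
b4 has no witness among its shaped-loaves.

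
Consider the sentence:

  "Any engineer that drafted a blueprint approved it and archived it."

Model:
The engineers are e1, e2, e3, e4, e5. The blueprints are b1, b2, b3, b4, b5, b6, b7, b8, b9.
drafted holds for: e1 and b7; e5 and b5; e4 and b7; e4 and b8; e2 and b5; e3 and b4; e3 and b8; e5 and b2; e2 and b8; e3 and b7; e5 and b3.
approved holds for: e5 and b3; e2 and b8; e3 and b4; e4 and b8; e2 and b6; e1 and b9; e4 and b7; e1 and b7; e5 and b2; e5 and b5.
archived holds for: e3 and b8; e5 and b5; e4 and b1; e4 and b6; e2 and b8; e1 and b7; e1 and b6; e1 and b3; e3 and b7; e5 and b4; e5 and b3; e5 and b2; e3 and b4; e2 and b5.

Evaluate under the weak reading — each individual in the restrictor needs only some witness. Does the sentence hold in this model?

"it" takes "a blueprint" as antecedent — a donkey pronoun bound across the clause boundary.
Weak reading: every engineer e with some drafted-blueprint has at least one drafted-blueprint b such that approved(e,b) ∧ archived(e,b).
Per engineer: e1:✓  e2:✓  e3:✓  e4:✗  e5:✓
e4 has no witness among its drafted-blueprints.

False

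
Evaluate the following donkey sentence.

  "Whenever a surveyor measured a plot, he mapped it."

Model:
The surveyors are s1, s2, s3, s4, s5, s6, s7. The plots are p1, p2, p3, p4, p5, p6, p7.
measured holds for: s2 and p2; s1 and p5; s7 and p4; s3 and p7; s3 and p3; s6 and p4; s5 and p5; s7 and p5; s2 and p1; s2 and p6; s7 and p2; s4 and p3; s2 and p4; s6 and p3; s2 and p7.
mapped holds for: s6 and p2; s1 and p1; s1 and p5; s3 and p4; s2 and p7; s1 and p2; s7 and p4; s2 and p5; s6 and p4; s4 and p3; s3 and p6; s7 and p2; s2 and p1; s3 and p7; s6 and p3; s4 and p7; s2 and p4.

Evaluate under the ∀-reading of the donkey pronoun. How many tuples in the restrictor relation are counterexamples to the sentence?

5

"it" takes "a plot" as antecedent — a donkey pronoun bound across the clause boundary.
Strong reading: for every (s,p) with measured(s,p), mapped(s,p).
Restrictor pairs: (s1,p5) ✓  (s2,p1) ✓  (s2,p2) ✗  (s2,p4) ✓  (s2,p6) ✗  (s2,p7) ✓  (s3,p3) ✗  (s3,p7) ✓  (s4,p3) ✓  (s5,p5) ✗  (s6,p3) ✓  (s6,p4) ✓  (s7,p2) ✓  (s7,p4) ✓  (s7,p5) ✗
Counterexamples (restrictor pairs failing the scope): 5.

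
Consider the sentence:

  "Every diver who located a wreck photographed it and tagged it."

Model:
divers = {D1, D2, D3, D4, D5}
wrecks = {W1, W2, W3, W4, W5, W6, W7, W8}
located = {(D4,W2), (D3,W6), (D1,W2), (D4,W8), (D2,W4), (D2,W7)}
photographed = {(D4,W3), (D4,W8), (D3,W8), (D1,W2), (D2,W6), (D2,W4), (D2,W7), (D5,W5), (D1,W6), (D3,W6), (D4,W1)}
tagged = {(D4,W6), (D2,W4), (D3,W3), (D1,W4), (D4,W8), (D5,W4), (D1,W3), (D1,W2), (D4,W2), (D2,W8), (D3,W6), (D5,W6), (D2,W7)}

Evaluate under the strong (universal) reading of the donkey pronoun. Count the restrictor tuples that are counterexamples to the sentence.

1

"it" takes "a wreck" as antecedent — a donkey pronoun bound across the clause boundary.
Strong reading: for every (d,w) with located(d,w), photographed(d,w) ∧ tagged(d,w).
Restrictor pairs: (D1,W2) ✓  (D2,W4) ✓  (D2,W7) ✓  (D3,W6) ✓  (D4,W2) ✗  (D4,W8) ✓
Counterexamples (restrictor pairs failing the scope): 1.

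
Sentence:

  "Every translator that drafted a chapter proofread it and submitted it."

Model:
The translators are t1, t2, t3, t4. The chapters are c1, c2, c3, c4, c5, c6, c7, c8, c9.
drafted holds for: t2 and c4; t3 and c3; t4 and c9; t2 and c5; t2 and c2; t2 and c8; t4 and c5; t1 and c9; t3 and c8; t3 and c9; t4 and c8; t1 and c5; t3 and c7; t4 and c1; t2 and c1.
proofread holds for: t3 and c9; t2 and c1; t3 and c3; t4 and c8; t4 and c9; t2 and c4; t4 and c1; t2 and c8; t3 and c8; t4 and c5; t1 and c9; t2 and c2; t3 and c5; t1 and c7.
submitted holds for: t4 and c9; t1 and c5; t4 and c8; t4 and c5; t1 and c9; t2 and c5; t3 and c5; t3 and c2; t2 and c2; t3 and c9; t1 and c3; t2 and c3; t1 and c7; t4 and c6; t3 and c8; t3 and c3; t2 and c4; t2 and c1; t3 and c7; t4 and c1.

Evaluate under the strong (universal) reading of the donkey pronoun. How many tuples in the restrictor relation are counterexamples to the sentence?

4

"it" takes "a chapter" as antecedent — a donkey pronoun bound across the clause boundary.
Strong reading: for every (t,c) with drafted(t,c), proofread(t,c) ∧ submitted(t,c).
Restrictor pairs: (t1,c5) ✗  (t1,c9) ✓  (t2,c1) ✓  (t2,c2) ✓  (t2,c4) ✓  (t2,c5) ✗  (t2,c8) ✗  (t3,c3) ✓  (t3,c7) ✗  (t3,c8) ✓  (t3,c9) ✓  (t4,c1) ✓  (t4,c5) ✓  (t4,c8) ✓  (t4,c9) ✓
Counterexamples (restrictor pairs failing the scope): 4.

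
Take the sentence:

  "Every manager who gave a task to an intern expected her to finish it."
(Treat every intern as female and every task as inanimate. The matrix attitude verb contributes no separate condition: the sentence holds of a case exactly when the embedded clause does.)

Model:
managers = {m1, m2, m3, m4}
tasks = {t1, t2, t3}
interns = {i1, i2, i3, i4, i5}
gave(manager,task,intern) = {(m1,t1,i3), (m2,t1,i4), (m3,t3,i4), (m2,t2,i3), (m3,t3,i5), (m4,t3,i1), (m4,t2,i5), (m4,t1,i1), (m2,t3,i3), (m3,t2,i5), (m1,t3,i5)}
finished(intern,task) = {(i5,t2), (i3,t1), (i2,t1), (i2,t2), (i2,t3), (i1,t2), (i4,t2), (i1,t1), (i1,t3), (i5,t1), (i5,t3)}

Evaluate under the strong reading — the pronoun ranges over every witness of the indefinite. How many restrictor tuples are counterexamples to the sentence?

4

"her" takes "an intern" as antecedent and "it" takes "a task"; both are donkey pronouns co-varying with the restrictor.
Strong reading: for every (m,t,i) with gave(m,t,i), finished(i,t).
Restrictor triples: (m1,t1,i3)→finished(i3,t1) ✓  (m1,t3,i5)→finished(i5,t3) ✓  (m2,t1,i4)→finished(i4,t1) ✗  (m2,t2,i3)→finished(i3,t2) ✗  (m2,t3,i3)→finished(i3,t3) ✗  (m3,t2,i5)→finished(i5,t2) ✓  (m3,t3,i4)→finished(i4,t3) ✗  (m3,t3,i5)→finished(i5,t3) ✓  (m4,t1,i1)→finished(i1,t1) ✓  (m4,t2,i5)→finished(i5,t2) ✓  (m4,t3,i1)→finished(i1,t3) ✓
Counterexamples (restrictor triples failing the scope): 4.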